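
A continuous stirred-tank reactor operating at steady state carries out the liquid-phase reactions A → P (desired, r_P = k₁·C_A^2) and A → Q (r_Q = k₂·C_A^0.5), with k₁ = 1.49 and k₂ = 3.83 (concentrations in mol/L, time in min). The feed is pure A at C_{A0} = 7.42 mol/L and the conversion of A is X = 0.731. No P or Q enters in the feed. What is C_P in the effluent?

2.84 mol/L

Exit C_A = C_{A0}(1−X) = 7.42×0.269 = 1.996 mol/L.
In a CSTR the entire volume is at exit conditions, so r_P = 1.49×1.996^2 = 5.936 and r_Q = 3.83×1.996^0.5 = 5.411.
Fraction of consumed A going to P: r_P/(r_P+r_Q) = 0.5231.
C_P = 0.5231·C_{A0}·X = 0.5231×7.42×0.731 = 2.84 mol/L.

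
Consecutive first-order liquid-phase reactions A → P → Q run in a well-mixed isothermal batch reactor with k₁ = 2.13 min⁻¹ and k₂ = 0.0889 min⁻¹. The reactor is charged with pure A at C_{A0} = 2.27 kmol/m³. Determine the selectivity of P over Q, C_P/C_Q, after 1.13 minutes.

14.1

For first-order series with pure A initially, C_P(t) = k₁C_{A0}/(k₂−k₁)·(e^(−k₁t) − e^(−k₂t)).
e^(−k₁t) = e^(−2.13×1.13) = e^(−2.407) = 0.09009; e^(−k₂t) = e^(−0.1005) = 0.9044.
C_P = 2.13×2.27/(0.0889−2.13) × (0.09009−0.9044) = (-2.369)×(-0.8143) = 1.929 kmol/m³.
C_A = C_{A0}e^(−k₁t) = 0.2045 kmol/m³, so C_Q = C_{A0}−C_A−C_P = 0.1364 kmol/m³; C_P/C_Q = 14.1.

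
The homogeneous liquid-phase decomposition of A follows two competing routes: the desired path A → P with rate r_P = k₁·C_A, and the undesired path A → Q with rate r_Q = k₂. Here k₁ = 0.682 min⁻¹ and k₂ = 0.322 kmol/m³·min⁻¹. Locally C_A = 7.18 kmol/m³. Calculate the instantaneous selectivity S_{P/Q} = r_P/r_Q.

15.2

S_{P/Q} = r_P/r_Q = (k₁·C_A)/(k₂) = (k₁/k₂)·C_A.
= (0.682×7.180) / (0.322) = 4.897/0.3220 = 15.2.
Since the desired path is higher order in A, keeping C_A high (PFR or concentrated feed) favours P.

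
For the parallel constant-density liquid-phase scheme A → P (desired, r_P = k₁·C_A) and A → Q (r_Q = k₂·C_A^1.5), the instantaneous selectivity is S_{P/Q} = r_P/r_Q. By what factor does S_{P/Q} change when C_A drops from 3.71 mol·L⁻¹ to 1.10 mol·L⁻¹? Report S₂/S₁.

1.84

S_{P/Q} = (k₁/k₂)·C_A^-0.5, so S₂/S₁ = (C_{A,2}/C_{A,1})^-0.5.
= (1.10/3.71)^(-0.5) = (0.2965)^(-0.5) = 1.84.
Selectivity toward P rises as C_A falls — low-concentration operation is favoured.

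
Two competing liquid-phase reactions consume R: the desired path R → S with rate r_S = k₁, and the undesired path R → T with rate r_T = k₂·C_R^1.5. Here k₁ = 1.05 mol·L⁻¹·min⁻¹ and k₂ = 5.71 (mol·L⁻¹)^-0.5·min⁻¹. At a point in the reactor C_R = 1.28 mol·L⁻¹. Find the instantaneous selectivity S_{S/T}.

0.127

S_{S/T} = r_S/r_T = (k₁)/(k₂·C_R^1.5) = (k₁/k₂)·C_R^-1.5.
= (1.05) / (5.71×1.280^1.5) = 1.050/8.269 = 0.127.
The undesired path is higher order in R, so low C_R (CSTR or dilute feed) favours S.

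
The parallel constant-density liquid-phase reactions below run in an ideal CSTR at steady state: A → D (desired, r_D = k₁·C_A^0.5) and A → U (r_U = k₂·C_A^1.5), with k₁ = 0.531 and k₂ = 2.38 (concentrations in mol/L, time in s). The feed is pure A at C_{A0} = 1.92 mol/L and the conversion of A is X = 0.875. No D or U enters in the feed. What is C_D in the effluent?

0.809 mol/L

Exit C_A = C_{A0}(1−X) = 1.92×0.125 = 0.2400 mol/L.
In a CSTR the entire volume is at exit conditions, so r_D = 0.531×0.2400^0.5 = 0.2601 and r_U = 2.38×0.2400^1.5 = 0.2798.
Fraction of consumed A going to D: r_D/(r_D+r_U) = 0.4818.
C_D = 0.4818·C_{A0}·X = 0.4818×1.92×0.875 = 0.809 mol/L.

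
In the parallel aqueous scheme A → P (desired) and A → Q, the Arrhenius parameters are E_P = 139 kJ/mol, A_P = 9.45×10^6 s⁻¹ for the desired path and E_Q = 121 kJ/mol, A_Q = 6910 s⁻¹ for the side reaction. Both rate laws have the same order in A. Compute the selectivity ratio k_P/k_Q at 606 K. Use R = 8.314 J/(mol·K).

With equal orders, S_{P/Q} = k_P/k_Q = (A_P/A_Q)·exp[(E_Q−E_P)/(RT)].
(E_Q−E_P)/(RT) = (121−139)×10³/(8.314×606) = -18000/5038 = -3.573.
k_P/k_Q = (9.45×10^6/6910)·exp(-3.573) = 1368 × 0.02808 = 38.4.
Since E_P > E_Q, raising the temperature improves selectivity toward P.

38.4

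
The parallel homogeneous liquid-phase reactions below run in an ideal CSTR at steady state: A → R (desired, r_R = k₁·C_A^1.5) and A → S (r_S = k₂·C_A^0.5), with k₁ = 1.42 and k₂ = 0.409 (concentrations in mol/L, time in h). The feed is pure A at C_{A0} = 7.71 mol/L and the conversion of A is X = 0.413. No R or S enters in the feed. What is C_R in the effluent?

Exit C_A = C_{A0}(1−X) = 7.71×0.587 = 4.526 mol/L.
A CSTR operates uniformly at the exit composition, giving r_R = 13.67 and r_S = 0.8701 (each k·C_A^n at C_A = 4.526).
Fraction of consumed A going to R: r_R/(r_R+r_S) = 0.9402.
C_R = 0.9402·C_{A0}·X = 0.9402×7.71×0.413 = 2.99 mol/L.

2.99 mol/L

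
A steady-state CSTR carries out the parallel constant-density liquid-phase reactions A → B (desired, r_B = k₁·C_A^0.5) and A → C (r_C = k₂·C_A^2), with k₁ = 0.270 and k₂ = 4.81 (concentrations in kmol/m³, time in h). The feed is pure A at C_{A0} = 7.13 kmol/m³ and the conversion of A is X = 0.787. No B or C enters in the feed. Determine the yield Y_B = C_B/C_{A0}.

Exit C_A = C_{A0}(1−X) = 7.13×0.213 = 1.519 kmol/m³.
In a CSTR the entire volume is at exit conditions, so r_B = 0.270×1.519^0.5 = 0.3327 and r_C = 4.81×1.519^2 = 11.09.
Fraction of consumed A going to B: r_B/(r_B+r_C) = 0.02912.
C_B = 0.02912·C_{A0}·X = 0.02912×7.13×0.787 = 0.163 kmol/m³; Y_B = C_B/C_{A0} = 0.0229.

0.0229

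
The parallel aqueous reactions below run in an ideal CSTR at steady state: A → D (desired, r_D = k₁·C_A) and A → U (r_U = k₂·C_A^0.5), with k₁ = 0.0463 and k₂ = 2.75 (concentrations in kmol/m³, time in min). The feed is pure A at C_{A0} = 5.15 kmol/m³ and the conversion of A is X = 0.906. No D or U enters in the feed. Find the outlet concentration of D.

0.0540 kmol/m³

Exit C_A = C_{A0}(1−X) = 5.15×0.0940 = 0.4841 kmol/m³.
Rates in a CSTR are evaluated at the outlet concentration: r_D = 0.0463×0.4841 = 0.02241, r_U = 2.75×0.4841^0.5 = 1.913.
Fraction of consumed A going to D: r_D/(r_D+r_U) = 0.01158.
C_D = 0.01158·C_{A0}·X = 0.01158×5.15×0.906 = 0.0540 kmol/m³.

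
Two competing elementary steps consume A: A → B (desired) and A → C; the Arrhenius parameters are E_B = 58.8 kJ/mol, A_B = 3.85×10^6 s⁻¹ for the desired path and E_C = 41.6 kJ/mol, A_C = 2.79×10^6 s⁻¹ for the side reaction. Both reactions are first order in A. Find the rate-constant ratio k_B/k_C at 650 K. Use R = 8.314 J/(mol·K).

0.0572

k_B/k_C = (A_B/A_C)·exp[−(E_B−E_C)/(RT)] = (A_B/A_C)·exp[(E_C−E_B)/(RT)].
(E_C−E_B)/(RT) = (41.6−58.8)×10³/(8.314×650) = -17200/5404 = -3.183.
k_B/k_C = (3.85×10^6/2.79×10^6)·exp(-3.183) = 1.380 × 0.04147 = 0.0572.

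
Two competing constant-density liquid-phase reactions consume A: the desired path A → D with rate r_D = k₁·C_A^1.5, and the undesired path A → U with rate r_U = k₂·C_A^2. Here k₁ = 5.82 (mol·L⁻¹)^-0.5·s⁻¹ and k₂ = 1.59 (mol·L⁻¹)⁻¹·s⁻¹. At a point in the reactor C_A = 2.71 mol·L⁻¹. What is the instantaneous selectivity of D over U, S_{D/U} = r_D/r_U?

2.22

S_{D/U} = r_D/r_U = (k₁·C_A^1.5)/(k₂·C_A^2) = (k₁/k₂)·C_A^-0.5.
= (5.82×2.710^1.5) / (1.59×2.710^2) = 25.96/11.68 = 2.22.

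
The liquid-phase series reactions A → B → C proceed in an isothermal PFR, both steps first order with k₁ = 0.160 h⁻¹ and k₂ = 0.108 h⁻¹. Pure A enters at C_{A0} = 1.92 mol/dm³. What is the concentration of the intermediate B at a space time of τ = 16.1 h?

0.589 mol/dm³

The intermediate concentration in a first-order A→B→C sequence is C_B = k₁C_{A0}(e^(−k₁τ) − e^(−k₂τ))/(k₂−k₁).
e^(−k₁τ) = e^(−0.160×16.1) = e^(−2.576) = 0.07608; e^(−k₂τ) = e^(−1.739) = 0.1757.
C_B = 0.160×1.92/(0.108−0.160) × (0.07608−0.1757) = (-5.908)×(-0.09965) = 0.5887 mol/dm³.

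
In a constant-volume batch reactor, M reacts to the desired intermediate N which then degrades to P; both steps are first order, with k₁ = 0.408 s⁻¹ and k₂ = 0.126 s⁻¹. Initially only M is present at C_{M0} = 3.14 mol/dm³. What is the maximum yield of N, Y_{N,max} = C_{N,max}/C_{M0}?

0.592

For a first-order series the maximum intermediate yield is C_{N,max}/C_{M0} = (k₁/k₂)^[k₂/(k₂−k₁)].
= (0.408/0.126)^(0.126/(0.126−0.408)) = (3.238)^(-0.4468) = 0.5916.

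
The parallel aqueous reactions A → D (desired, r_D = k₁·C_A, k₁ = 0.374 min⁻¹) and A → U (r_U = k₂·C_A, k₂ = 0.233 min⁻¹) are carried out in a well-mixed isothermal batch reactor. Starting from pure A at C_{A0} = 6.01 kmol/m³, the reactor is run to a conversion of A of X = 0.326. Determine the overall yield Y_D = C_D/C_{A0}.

0.201

C_A = C_{A0}(1−X) = 4.051 kmol/m³.
Both paths are first order in A, so the instantaneous fraction to D is constant: dC_D/d(−C_A) = k₁/(k₁+k₂) = 0.6161.
C_D = 0.6161·(C_{A0}−C_A) = 0.6161×1.959 = 1.21 kmol/m³.
Y_D = C_D/C_{A0} = 1.207/6.01 = 0.201.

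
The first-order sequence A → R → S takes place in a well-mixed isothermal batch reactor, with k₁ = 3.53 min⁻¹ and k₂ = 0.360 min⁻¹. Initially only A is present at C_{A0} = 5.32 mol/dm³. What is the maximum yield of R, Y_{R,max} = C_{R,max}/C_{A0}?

0.772

For a first-order series the maximum intermediate yield is C_{R,max}/C_{A0} = (k₁/k₂)^[k₂/(k₂−k₁)].
= (3.53/0.360)^(0.360/(0.360−3.53)) = (9.806)^(-0.1136) = 0.7716.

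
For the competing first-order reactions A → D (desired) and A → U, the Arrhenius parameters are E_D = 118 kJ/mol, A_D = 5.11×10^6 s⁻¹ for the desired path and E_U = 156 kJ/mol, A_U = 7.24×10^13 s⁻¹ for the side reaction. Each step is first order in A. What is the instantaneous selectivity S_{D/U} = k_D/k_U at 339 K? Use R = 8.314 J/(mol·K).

0.0506

With equal orders, S_{D/U} = k_D/k_U = (A_D/A_U)·exp[(E_U−E_D)/(RT)].
(E_U−E_D)/(RT) = (156−118)×10³/(8.314×339) = 38000/2818 = 13.48.
k_D/k_U = (5.11×10^6/7.24×10^13)·exp(13.48) = 7.058×10^-8 × 7.168×10^5 = 0.0506.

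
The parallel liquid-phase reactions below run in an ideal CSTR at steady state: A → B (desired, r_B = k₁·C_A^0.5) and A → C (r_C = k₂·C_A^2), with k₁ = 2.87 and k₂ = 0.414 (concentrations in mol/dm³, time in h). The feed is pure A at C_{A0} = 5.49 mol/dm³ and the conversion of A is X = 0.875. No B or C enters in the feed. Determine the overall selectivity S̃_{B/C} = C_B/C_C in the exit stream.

Exit C_A = C_{A0}(1−X) = 5.49×0.125 = 0.6863 mol/dm³.
In a CSTR the entire volume is at exit conditions, so r_B = 2.87×0.6863^0.5 = 2.378 and r_C = 0.414×0.6863^2 = 0.1950.
Overall selectivity = C_B/C_C = r_Bτ/(r_Cτ) = r_B/r_C = 12.2.

12.2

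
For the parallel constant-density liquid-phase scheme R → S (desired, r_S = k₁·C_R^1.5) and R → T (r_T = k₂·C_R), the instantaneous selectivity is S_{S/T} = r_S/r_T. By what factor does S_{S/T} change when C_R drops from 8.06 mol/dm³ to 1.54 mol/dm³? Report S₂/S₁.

0.437

S_{S/T} = (k₁/k₂)·C_R^0.5, so S₂/S₁ = (C_{R,2}/C_{R,1})^0.5.
= (1.54/8.06)^0.5 = (0.1911)^0.5 = 0.437.
Selectivity toward S falls as C_R falls — high-concentration operation is favoured.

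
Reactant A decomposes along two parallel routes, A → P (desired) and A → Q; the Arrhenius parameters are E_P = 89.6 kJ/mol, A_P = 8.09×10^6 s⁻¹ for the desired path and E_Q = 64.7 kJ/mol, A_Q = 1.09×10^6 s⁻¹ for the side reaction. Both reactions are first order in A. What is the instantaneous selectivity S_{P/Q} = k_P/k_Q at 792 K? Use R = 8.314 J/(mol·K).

With equal orders, S_{P/Q} = k_P/k_Q = (A_P/A_Q)·exp[(E_Q−E_P)/(RT)].
(E_Q−E_P)/(RT) = (64.7−89.6)×10³/(8.314×792) = -24900/6585 = -3.782.
k_P/k_Q = (8.09×10^6/1.09×10^6)·exp(-3.782) = 7.422 × 0.02279 = 0.169.
Since E_P > E_Q, raising the temperature improves selectivity toward P.

0.169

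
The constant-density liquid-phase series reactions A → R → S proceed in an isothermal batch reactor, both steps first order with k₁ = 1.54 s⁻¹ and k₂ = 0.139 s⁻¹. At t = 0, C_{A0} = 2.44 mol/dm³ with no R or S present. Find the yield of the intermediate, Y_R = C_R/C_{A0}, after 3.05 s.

Solving the coupled first-order balances gives C_R(t) = [k₁/(k₂−k₁)]·C_{A0}·(e^(−k₁t) − e^(−k₂t)).
e^(−k₁t) = e^(−1.54×3.05) = e^(−4.697) = 0.009123; e^(−k₂t) = e^(−0.4239) = 0.6545.
C_R = 1.54×2.44/(0.139−1.54) × (0.009123−0.6545) = (-2.682)×(-0.6453) = 1.731 mol/dm³.
Y_R = C_R/C_{A0} = 1.731/2.44 = 0.709.

0.709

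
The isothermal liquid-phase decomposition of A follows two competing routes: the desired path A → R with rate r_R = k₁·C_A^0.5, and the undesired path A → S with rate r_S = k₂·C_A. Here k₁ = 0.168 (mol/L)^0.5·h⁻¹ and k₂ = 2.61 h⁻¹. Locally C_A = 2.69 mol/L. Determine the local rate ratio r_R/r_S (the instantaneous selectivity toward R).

0.0392

S_{R/S} = r_R/r_S = (k₁·C_A^0.5)/(k₂·C_A) = (k₁/k₂)·C_A^-0.5.
= (0.168×2.690^0.5) / (2.61×2.690) = 0.2755/7.021 = 0.0392.
The undesired path is higher order in A, so low C_A (CSTR or dilute feed) favours R.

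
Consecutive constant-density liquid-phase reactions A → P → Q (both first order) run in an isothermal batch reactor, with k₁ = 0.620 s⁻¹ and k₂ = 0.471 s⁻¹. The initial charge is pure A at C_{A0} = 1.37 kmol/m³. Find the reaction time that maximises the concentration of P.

Setting dC_P/dt = 0 gives t_opt = ln(k₂/k₁)/(k₂−k₁).
= ln(0.471/0.620)/(0.471−0.620) = ln(0.7597)/-0.1490 = -0.2749/-0.1490 = 1.84 s.

1.84 s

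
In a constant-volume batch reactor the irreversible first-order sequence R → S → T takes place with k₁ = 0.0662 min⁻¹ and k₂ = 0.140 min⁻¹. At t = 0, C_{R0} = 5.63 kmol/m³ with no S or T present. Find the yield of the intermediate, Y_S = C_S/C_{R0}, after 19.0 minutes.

For first-order series with pure R initially, C_S(t) = k₁C_{R0}/(k₂−k₁)·(e^(−k₁t) − e^(−k₂t)).
e^(−k₁t) = e^(−0.0662×19.0) = e^(−1.258) = 0.2843; e^(−k₂t) = e^(−2.660) = 0.06995.
C_S = 0.0662×5.63/(0.140−0.0662) × (0.2843−0.06995) = 5.050×0.2143 = 1.082 kmol/m³.
Y_S = C_S/C_{R0} = 1.082/5.63 = 0.192.

0.192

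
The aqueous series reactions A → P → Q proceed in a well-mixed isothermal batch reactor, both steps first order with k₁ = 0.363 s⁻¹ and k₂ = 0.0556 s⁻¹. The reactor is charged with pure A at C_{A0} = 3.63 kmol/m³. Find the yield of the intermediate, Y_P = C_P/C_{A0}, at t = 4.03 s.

0.670

For first-order series with pure A initially, C_P(t) = k₁C_{A0}/(k₂−k₁)·(e^(−k₁t) − e^(−k₂t)).
e^(−k₁t) = e^(−0.363×4.03) = e^(−1.463) = 0.2316; e^(−k₂t) = e^(−0.2241) = 0.7993.
C_P = 0.363×3.63/(0.0556−0.363) × (0.2316−0.7993) = (-4.287)×(-0.5677) = 2.433 kmol/m³.
Y_P = C_P/C_{A0} = 2.433/3.63 = 0.670.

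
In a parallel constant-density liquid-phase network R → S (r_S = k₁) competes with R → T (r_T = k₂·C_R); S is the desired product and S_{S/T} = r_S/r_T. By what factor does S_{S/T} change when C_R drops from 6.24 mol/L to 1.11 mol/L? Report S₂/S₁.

S_{S/T} = (k₁/k₂)·C_R⁻¹, so S₂/S₁ = (C_{R,2}/C_{R,1})⁻¹.
= 6.24/1.11 = 5.62.
Selectivity toward S rises as C_R falls — low-concentration operation is favoured.

5.62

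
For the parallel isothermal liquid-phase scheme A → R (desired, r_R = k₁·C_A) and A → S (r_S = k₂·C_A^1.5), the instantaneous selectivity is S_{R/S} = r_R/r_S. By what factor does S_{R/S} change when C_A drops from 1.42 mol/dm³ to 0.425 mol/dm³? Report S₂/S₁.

1.83

S_{R/S} = (k₁/k₂)·C_A^-0.5, so S₂/S₁ = (C_{A,2}/C_{A,1})^-0.5.
= (0.425/1.42)^(-0.5) = (0.2993)^(-0.5) = 1.83.
Selectivity toward R rises as C_A falls — low-concentration operation is favoured.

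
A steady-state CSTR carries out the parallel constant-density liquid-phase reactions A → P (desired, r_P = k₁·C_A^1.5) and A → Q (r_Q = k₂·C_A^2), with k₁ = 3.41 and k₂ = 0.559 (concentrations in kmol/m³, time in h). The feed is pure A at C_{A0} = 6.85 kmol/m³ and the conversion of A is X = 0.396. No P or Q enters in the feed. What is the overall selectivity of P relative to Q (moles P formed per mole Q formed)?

Exit C_A = C_{A0}(1−X) = 6.85×0.604 = 4.137 kmol/m³.
Rates in a CSTR are evaluated at the outlet concentration: r_P = 3.41×4.137^1.5 = 28.70, r_Q = 0.559×4.137^2 = 9.569.
Overall selectivity = C_P/C_Q = r_Pτ/(r_Qτ) = r_P/r_Q = 3.00.

3.00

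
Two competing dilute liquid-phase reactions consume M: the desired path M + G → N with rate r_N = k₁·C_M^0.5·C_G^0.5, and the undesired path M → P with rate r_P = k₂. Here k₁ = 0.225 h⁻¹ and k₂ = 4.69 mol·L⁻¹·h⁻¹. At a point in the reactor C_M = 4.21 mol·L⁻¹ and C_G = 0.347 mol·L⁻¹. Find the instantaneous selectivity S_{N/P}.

0.0580

S_{N/P} = r_N/r_P = (k₁·C_M^0.5·C_G^0.5)/(k₂) = (k₁/k₂)·C_M^0.5·C_G^0.5.
= (0.225×4.210^0.5×0.3470^0.5) / (4.69) = 0.2719/4.690 = 0.0580.
Since the desired path is higher order in M, keeping C_M high (PFR or concentrated feed) favours N.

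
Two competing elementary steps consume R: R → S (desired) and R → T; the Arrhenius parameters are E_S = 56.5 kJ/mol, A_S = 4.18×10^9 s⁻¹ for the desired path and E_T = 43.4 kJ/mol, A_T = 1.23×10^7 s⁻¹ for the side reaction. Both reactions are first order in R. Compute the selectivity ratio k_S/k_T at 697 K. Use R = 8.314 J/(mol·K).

With equal orders, S_{S/T} = k_S/k_T = (A_S/A_T)·exp[(E_T−E_S)/(RT)].
(E_T−E_S)/(RT) = (43.4−56.5)×10³/(8.314×697) = -13100/5795 = -2.261.
k_S/k_T = (4.18×10^9/1.23×10^7)·exp(-2.261) = 339.8 × 0.1043 = 35.4.

35.4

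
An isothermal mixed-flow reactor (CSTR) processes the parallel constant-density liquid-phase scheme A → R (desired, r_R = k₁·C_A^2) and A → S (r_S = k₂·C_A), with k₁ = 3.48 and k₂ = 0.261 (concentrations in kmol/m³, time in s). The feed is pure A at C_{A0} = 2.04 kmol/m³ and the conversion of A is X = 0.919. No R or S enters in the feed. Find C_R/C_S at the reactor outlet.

Exit C_A = C_{A0}(1−X) = 2.04×0.0810 = 0.1652 kmol/m³.
In a CSTR the entire volume is at exit conditions, so r_R = 3.48×0.1652^2 = 0.09502 and r_S = 0.261×0.1652 = 0.04313.
Overall selectivity = C_R/C_S = r_Rτ/(r_Sτ) = r_R/r_S = 2.20.

2.20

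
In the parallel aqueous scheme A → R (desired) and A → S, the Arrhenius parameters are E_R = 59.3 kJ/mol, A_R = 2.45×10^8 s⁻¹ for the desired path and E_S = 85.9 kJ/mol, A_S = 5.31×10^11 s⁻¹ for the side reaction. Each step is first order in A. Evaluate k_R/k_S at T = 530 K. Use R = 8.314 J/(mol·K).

Since both paths have the same order in A, the concentration cancels and S_{R/S} = k_R/k_S = (A_R/A_S)·exp[(E_S−E_R)/(RT)].
(E_S−E_R)/(RT) = (85.9−59.3)×10³/(8.314×530) = 26600/4406 = 6.037.
k_R/k_S = (2.45×10^8/5.31×10^11)·exp(6.037) = 4.614×10^-4 × 418.5 = 0.193.
Since E_R < E_S, lowering the temperature improves selectivity toward R.

0.193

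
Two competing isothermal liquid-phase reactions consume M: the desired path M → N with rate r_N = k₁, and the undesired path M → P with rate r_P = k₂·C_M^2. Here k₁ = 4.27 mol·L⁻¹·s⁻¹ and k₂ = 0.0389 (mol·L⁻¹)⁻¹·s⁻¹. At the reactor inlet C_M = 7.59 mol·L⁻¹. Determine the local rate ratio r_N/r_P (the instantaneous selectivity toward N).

S_{N/P} = r_N/r_P = (k₁)/(k₂·C_M^2) = (k₁/k₂)·C_M^-2.
= (4.27) / (0.0389×7.590^2) = 4.270/2.241 = 1.91.

1.91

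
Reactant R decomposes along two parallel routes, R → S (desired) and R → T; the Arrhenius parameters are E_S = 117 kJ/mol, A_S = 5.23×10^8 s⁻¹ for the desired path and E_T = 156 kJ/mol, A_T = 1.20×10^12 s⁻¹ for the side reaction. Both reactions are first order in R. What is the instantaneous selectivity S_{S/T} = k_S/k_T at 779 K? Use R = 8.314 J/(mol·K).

k_S/k_T = (A_S/A_T)·exp[−(E_S−E_T)/(RT)] = (A_S/A_T)·exp[(E_T−E_S)/(RT)].
(E_T−E_S)/(RT) = (156−117)×10³/(8.314×779) = 39000/6477 = 6.022.
k_S/k_T = (5.23×10^8/1.20×10^12)·exp(6.022) = 4.358×10^-4 × 412.3 = 0.180.

0.180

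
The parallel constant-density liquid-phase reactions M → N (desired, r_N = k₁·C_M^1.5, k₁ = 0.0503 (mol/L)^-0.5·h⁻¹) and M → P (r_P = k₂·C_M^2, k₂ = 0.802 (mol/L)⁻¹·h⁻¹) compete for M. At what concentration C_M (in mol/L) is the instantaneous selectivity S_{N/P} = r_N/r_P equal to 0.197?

S_{N/P} = (k₁/k₂)·C_M^-0.5 ⇒ C_M = (S·k₂/k₁)^(-2).
= (0.197×0.802/0.0503)^(-2) = (3.141)^(-2) = 0.101 mol/L.

0.101 mol/L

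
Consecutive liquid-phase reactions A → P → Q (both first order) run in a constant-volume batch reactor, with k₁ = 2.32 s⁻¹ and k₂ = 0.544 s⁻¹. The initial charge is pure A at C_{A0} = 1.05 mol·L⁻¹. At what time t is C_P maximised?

0.817 s

Setting dC_P/dt = 0 gives t_opt = ln(k₂/k₁)/(k₂−k₁).
= ln(0.544/2.32)/(0.544−2.32) = ln(0.2345)/-1.776 = -1.450/-1.776 = 0.817 s.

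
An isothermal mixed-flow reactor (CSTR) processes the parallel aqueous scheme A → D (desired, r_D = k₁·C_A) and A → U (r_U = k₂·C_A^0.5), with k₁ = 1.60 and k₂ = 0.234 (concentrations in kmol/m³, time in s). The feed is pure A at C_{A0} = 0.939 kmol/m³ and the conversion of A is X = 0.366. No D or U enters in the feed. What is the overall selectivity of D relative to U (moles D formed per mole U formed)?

5.28

Exit C_A = C_{A0}(1−X) = 0.939×0.634 = 0.5953 kmol/m³.
In a CSTR the entire volume is at exit conditions, so r_D = 1.60×0.5953 = 0.9525 and r_U = 0.234×0.5953^0.5 = 0.1805.
Overall selectivity = C_D/C_U = r_Dτ/(r_Uτ) = r_D/r_U = 5.28.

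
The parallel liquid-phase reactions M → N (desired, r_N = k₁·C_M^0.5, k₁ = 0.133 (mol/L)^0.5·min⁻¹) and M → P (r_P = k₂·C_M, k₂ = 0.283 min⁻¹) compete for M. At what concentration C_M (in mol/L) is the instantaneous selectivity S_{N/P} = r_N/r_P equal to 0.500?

0.883 mol/L

S_{N/P} = (k₁/k₂)·C_M^-0.5 ⇒ C_M = (S·k₂/k₁)^(-2).
= (0.500×0.283/0.133)^(-2) = (1.064)^(-2) = 0.883 mol/L.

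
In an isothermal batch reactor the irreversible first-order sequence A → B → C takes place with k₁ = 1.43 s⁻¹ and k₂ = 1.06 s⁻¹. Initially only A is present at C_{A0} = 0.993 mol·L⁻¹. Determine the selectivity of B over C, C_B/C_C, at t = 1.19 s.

0.912

The intermediate concentration in a first-order A→B→C sequence is C_B = k₁C_{A0}(e^(−k₁t) − e^(−k₂t))/(k₂−k₁).
e^(−k₁t) = e^(−1.43×1.19) = e^(−1.702) = 0.1824; e^(−k₂t) = e^(−1.261) = 0.2833.
C_B = 1.43×0.993/(1.06−1.43) × (0.1824−0.2833) = (-3.838)×(-0.1009) = 0.3872 mol·L⁻¹.
C_A = C_{A0}e^(−k₁t) = 0.1811 mol·L⁻¹, so C_C = C_{A0}−C_A−C_B = 0.4247 mol·L⁻¹; C_B/C_C = 0.912.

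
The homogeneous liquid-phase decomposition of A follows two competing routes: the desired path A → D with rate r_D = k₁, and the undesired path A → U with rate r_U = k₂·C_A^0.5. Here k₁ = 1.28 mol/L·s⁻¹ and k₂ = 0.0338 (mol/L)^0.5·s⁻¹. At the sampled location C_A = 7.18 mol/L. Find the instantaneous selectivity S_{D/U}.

14.1

S_{D/U} = r_D/r_U = (k₁)/(k₂·C_A^0.5) = (k₁/k₂)·C_A^-0.5.
= (1.28) / (0.0338×7.180^0.5) = 1.280/0.09057 = 14.1.
The undesired path is higher order in A, so low C_A (CSTR or dilute feed) favours D.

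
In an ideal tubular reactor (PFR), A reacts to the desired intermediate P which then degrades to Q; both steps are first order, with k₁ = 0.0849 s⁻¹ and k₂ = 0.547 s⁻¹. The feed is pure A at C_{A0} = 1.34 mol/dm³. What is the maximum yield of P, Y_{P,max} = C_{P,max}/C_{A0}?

0.110

For a first-order series the maximum intermediate yield is C_{P,max}/C_{A0} = (k₁/k₂)^[k₂/(k₂−k₁)].
= (0.0849/0.547)^(0.547/(0.547−0.0849)) = (0.1552)^(1.184) = 0.1102.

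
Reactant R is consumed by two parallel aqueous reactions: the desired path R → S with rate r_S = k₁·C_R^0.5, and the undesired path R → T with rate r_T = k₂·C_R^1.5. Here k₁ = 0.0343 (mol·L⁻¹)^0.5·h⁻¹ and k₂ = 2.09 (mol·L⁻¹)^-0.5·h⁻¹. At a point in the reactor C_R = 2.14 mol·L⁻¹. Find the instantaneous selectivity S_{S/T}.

0.00767

S_{S/T} = r_S/r_T = (k₁·C_R^0.5)/(k₂·C_R^1.5) = (k₁/k₂)·C_R⁻¹.
= (0.0343×2.140^0.5) / (2.09×2.140^1.5) = 0.05018/6.543 = 0.00767.
The undesired path is higher order in R, so low C_R (CSTR or dilute feed) favours S.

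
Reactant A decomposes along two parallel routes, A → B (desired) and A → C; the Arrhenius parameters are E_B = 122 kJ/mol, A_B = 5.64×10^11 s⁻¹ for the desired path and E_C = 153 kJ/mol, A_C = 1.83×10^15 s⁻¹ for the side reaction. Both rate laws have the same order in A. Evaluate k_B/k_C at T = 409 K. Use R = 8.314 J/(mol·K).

2.81

k_B/k_C = (A_B/A_C)·exp[−(E_B−E_C)/(RT)] = (A_B/A_C)·exp[(E_C−E_B)/(RT)].
(E_C−E_B)/(RT) = (153−122)×10³/(8.314×409) = 31000/3400 = 9.117.
k_B/k_C = (5.64×10^11/1.83×10^15)·exp(9.117) = 3.082×10^-4 × 9104 = 2.81.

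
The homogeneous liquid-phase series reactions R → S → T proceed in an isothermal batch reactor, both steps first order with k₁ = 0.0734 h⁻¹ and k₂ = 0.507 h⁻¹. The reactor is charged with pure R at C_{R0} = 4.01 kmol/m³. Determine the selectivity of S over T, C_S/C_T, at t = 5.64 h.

0.432

For first-order series with pure R initially, C_S(t) = k₁C_{R0}/(k₂−k₁)·(e^(−k₁t) − e^(−k₂t)).
e^(−k₁t) = e^(−0.0734×5.64) = e^(−0.4140) = 0.6610; e^(−k₂t) = e^(−2.859) = 0.05730.
C_S = 0.0734×4.01/(0.507−0.0734) × (0.6610−0.05730) = 0.6788×0.6037 = 0.4098 kmol/m³.
C_R = C_{R0}e^(−k₁t) = 2.651 kmol/m³, so C_T = C_{R0}−C_R−C_S = 0.9495 kmol/m³; C_S/C_T = 0.432.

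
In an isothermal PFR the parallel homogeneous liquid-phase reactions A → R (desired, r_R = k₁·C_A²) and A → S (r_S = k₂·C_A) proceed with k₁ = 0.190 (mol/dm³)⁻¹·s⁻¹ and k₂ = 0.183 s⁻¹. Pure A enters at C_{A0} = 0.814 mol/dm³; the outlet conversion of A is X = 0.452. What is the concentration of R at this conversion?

C_A = C_{A0}(1−X) = 0.4461 mol/dm³.
Along a PFR/batch, dC_S/dC_A = −r_S/(r_R+r_S) = −k₂/(k₂+k₁·C_A).
Integrating from C_{A0} to C_A: C_S = (0.183/0.190)·ln[(0.183+0.190·0.814)/(0.183+0.190·0.446)] = 0.9632·ln(0.3377/0.2678) = 0.2234 mol/dm³.
Then C_R = (C_{A0}−C_A) − C_S = 0.3679 − 0.2234 = 0.1445 mol/dm³.

0.145 mol/dm³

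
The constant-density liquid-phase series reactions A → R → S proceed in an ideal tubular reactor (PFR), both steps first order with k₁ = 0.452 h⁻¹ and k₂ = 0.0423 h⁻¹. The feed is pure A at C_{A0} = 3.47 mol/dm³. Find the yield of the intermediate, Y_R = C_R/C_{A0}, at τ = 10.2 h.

0.706

For first-order series with pure A initially, C_R(τ) = k₁C_{A0}/(k₂−k₁)·(e^(−k₁τ) − e^(−k₂τ)).
e^(−k₁τ) = e^(−0.452×10.2) = e^(−4.610) = 0.009948; e^(−k₂τ) = e^(−0.4315) = 0.6496.
C_R = 0.452×3.47/(0.0423−0.452) × (0.009948−0.6496) = (-3.828)×(-0.6396) = 2.449 mol/dm³.
Y_R = C_R/C_{A0} = 2.449/3.47 = 0.706.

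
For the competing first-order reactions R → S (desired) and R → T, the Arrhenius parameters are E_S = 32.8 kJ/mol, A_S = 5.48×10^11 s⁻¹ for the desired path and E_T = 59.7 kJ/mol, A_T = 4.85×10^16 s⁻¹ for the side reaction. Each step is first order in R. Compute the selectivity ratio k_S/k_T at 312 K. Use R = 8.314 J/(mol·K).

With equal orders, S_{S/T} = k_S/k_T = (A_S/A_T)·exp[(E_T−E_S)/(RT)].
(E_T−E_S)/(RT) = (59.7−32.8)×10³/(8.314×312) = 26900/2594 = 10.37.
k_S/k_T = (5.48×10^11/4.85×10^16)·exp(10.37) = 1.130×10^-5 × 31895 = 0.360.
Since E_S < E_T, lowering the temperature improves selectivity toward S.

0.360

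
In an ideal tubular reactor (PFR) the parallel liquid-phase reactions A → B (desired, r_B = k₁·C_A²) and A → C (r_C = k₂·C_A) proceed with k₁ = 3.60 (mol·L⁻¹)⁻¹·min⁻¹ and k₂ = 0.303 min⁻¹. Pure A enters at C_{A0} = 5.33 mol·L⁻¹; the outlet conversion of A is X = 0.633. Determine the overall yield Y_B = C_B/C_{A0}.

0.618

C_A = C_{A0}(1−X) = 1.956 mol·L⁻¹.
Along a PFR/batch, dC_C/dC_A = −r_C/(r_B+r_C) = −k₂/(k₂+k₁·C_A).
Integrating from C_{A0} to C_A: C_C = (0.303/3.60)·ln[(0.303+3.60·5.33)/(0.303+3.60·1.96)] = 0.08417·ln(19.49/7.345) = 0.08214 mol·L⁻¹.
Then C_B = (C_{A0}−C_A) − C_C = 3.374 − 0.08214 = 3.292 mol·L⁻¹.
Y_B = C_B/C_{A0} = 3.292/5.33 = 0.618.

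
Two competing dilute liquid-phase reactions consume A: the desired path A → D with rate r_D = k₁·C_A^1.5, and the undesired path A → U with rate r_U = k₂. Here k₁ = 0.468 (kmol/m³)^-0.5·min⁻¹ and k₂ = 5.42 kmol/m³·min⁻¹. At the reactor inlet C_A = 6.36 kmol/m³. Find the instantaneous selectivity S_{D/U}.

S_{D/U} = r_D/r_U = (k₁·C_A^1.5)/(k₂) = (k₁/k₂)·C_A^1.5.
= (0.468×6.360^1.5) / (5.42) = 7.506/5.420 = 1.38.
Since the desired path is higher order in A, keeping C_A high (PFR or concentrated feed) favours D.

1.38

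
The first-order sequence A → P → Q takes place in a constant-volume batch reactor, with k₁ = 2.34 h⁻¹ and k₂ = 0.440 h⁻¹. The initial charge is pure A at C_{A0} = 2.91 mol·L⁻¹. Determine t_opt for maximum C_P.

For first-order series the maximum of C_P occurs at t_opt = ln(k₂/k₁)/(k₂−k₁).
= ln(0.440/2.34)/(0.440−2.34) = ln(0.1880)/-1.900 = -1.671/-1.900 = 0.880 h.

0.880 h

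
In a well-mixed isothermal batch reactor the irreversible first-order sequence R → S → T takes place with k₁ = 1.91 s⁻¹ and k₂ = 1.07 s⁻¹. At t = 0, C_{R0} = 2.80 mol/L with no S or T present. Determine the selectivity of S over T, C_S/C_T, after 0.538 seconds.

2.62

Solving the coupled first-order balances gives C_S(t) = [k₁/(k₂−k₁)]·C_{R0}·(e^(−k₁t) − e^(−k₂t)).
e^(−k₁t) = e^(−1.91×0.538) = e^(−1.028) = 0.3579; e^(−k₂t) = e^(−0.5757) = 0.5623.
C_S = 1.91×2.80/(1.07−1.91) × (0.3579−0.5623) = (-6.367)×(-0.2045) = 1.302 mol/L.
C_R = C_{R0}e^(−k₁t) = 1.002 mol/L, so C_T = C_{R0}−C_R−C_S = 0.4962 mol/L; C_S/C_T = 2.62.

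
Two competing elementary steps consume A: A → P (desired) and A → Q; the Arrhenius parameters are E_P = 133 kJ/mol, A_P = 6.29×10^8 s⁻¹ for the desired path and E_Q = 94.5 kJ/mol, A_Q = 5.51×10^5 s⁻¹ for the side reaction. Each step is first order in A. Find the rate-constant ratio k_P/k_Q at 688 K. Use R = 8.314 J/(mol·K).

Since both paths have the same order in A, the concentration cancels and S_{P/Q} = k_P/k_Q = (A_P/A_Q)·exp[(E_Q−E_P)/(RT)].
(E_Q−E_P)/(RT) = (94.5−133)×10³/(8.314×688) = -38500/5720 = -6.731.
k_P/k_Q = (6.29×10^8/5.51×10^5)·exp(-6.731) = 1142 × 0.001194 = 1.36.
Since E_P > E_Q, raising the temperature improves selectivity toward P.

1.36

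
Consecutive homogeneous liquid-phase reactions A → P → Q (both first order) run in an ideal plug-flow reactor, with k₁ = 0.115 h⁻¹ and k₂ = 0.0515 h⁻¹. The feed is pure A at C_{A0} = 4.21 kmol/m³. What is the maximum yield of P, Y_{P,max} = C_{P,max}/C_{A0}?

0.521

At the optimum, C_{P,max}/C_{A0} = (k₁/k₂)^[k₂/(k₂−k₁)].
= (0.115/0.0515)^(0.0515/(0.0515−0.115)) = (2.233)^(-0.8110) = 0.5212.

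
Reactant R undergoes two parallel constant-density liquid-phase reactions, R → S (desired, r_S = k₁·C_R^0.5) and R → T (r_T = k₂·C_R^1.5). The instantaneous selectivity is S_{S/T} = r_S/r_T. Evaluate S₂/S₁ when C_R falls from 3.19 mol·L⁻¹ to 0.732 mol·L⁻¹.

S_{S/T} = (k₁/k₂)·C_R⁻¹, so S₂/S₁ = (C_{R,2}/C_{R,1})⁻¹.
= 3.19/0.732 = 4.36.
Selectivity toward S rises as C_R falls — low-concentration operation is favoured.

4.36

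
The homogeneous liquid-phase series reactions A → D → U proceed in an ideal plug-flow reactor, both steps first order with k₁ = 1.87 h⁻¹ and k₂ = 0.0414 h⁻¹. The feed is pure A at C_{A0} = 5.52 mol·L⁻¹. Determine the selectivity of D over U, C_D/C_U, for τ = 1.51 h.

The intermediate concentration in a first-order A→B→C sequence is C_D = k₁C_{A0}(e^(−k₁τ) − e^(−k₂τ))/(k₂−k₁).
e^(−k₁τ) = e^(−1.87×1.51) = e^(−2.824) = 0.05939; e^(−k₂τ) = e^(−0.06251) = 0.9394.
C_D = 1.87×5.52/(0.0414−1.87) × (0.05939−0.9394) = (-5.645)×(-0.8800) = 4.968 mol·L⁻¹.
C_A = C_{A0}e^(−k₁τ) = 0.3278 mol·L⁻¹, so C_U = C_{A0}−C_A−C_D = 0.2245 mol·L⁻¹; C_D/C_U = 22.1.

22.1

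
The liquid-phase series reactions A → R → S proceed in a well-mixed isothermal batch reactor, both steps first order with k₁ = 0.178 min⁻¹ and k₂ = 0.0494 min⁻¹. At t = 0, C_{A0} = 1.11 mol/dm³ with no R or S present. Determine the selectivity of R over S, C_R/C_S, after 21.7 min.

0.832

The intermediate concentration in a first-order A→B→C sequence is C_R = k₁C_{A0}(e^(−k₁t) − e^(−k₂t))/(k₂−k₁).
e^(−k₁t) = e^(−0.178×21.7) = e^(−3.863) = 0.02101; e^(−k₂t) = e^(−1.072) = 0.3423.
C_R = 0.178×1.11/(0.0494−0.178) × (0.02101−0.3423) = (-1.536)×(-0.3213) = 0.4937 mol/dm³.
C_A = C_{A0}e^(−k₁t) = 0.02332 mol/dm³, so C_S = C_{A0}−C_A−C_R = 0.5930 mol/dm³; C_R/C_S = 0.832.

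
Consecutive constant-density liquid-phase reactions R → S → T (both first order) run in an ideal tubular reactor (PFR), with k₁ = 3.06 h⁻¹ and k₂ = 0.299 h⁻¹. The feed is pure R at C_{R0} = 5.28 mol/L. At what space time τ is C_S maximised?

For first-order series the maximum of C_S occurs at τ_opt = ln(k₂/k₁)/(k₂−k₁).
= ln(0.299/3.06)/(0.299−3.06) = ln(0.09771)/-2.761 = -2.326/-2.761 = 0.842 h.

0.842 h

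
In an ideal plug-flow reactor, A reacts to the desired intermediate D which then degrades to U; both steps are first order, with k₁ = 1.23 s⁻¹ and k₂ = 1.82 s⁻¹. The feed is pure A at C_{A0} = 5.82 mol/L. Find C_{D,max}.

At the optimum, C_{D,max}/C_{A0} = (k₁/k₂)^[k₂/(k₂−k₁)].
= (1.23/1.82)^(1.82/(1.82−1.23)) = (0.6758)^(3.085) = 0.2986.
C_{D,max} = 0.2986×5.82 = 1.74 mol/L.

1.74 mol/L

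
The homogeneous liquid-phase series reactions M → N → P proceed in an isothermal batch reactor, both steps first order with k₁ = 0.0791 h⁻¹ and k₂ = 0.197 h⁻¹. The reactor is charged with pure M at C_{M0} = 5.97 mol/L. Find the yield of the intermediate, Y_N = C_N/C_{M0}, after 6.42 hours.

0.214

Solving the coupled first-order balances gives C_N(t) = [k₁/(k₂−k₁)]·C_{M0}·(e^(−k₁t) − e^(−k₂t)).
e^(−k₁t) = e^(−0.0791×6.42) = e^(−0.5078) = 0.6018; e^(−k₂t) = e^(−1.265) = 0.2823.
C_N = 0.0791×5.97/(0.197−0.0791) × (0.6018−0.2823) = 4.005×0.3195 = 1.280 mol/L.
Y_N = C_N/C_{M0} = 1.280/5.97 = 0.214.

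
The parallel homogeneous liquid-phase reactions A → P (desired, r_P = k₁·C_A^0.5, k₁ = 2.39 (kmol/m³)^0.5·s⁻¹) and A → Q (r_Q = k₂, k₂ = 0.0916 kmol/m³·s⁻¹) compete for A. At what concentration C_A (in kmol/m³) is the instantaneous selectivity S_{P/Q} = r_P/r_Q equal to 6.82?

0.0683 kmol/m³

S_{P/Q} = (k₁/k₂)·C_A^0.5 ⇒ C_A = (S·k₂/k₁)^(2).
= (6.82×0.0916/2.39)^(2) = (0.2614)^(2) = 0.0683 kmol/m³.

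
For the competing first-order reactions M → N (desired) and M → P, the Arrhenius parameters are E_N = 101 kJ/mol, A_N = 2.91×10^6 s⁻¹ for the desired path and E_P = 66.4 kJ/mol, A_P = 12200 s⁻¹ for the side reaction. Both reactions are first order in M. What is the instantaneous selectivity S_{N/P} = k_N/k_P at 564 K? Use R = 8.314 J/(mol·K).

0.149

With equal orders, S_{N/P} = k_N/k_P = (A_N/A_P)·exp[(E_P−E_N)/(RT)].
(E_P−E_N)/(RT) = (66.4−101)×10³/(8.314×564) = -34600/4689 = -7.379.
k_N/k_P = (2.91×10^6/12200)·exp(-7.379) = 238.5 × 6.243×10^-4 = 0.149.
Since E_N > E_P, raising the temperature improves selectivity toward N.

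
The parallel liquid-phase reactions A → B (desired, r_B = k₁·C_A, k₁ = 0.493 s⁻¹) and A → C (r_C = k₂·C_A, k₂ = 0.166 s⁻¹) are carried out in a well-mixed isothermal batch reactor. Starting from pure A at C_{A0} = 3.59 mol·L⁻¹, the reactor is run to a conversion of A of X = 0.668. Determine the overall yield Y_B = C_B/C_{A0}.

C_A = C_{A0}(1−X) = 1.192 mol·L⁻¹.
Both paths are first order in A, so the instantaneous fraction to B is constant: dC_B/d(−C_A) = k₁/(k₁+k₂) = 0.7481.
C_B = 0.7481·(C_{A0}−C_A) = 0.7481×2.398 = 1.79 mol·L⁻¹.
Y_B = C_B/C_{A0} = 1.794/3.59 = 0.500.

0.500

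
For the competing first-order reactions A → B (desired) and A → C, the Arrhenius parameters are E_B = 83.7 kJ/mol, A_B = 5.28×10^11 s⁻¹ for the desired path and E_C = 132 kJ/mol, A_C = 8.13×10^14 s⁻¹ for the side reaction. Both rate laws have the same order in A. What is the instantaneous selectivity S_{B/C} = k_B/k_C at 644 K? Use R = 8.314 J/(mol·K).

With equal orders, S_{B/C} = k_B/k_C = (A_B/A_C)·exp[(E_C−E_B)/(RT)].
(E_C−E_B)/(RT) = (132−83.7)×10³/(8.314×644) = 48300/5354 = 9.021.
k_B/k_C = (5.28×10^11/8.13×10^14)·exp(9.021) = 6.494×10^-4 × 8274 = 5.37.

5.37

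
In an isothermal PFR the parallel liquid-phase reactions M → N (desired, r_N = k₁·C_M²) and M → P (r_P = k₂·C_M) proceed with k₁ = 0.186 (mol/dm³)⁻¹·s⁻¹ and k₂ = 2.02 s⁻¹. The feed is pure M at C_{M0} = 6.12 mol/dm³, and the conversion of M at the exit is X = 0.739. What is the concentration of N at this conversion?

C_M = C_{M0}(1−X) = 1.597 mol/dm³.
Along a PFR/batch, dC_P/dC_M = −r_P/(r_N+r_P) = −k₂/(k₂+k₁·C_M).
Integrating from C_{M0} to C_M: C_P = (2.02/0.186)·ln[(2.02+0.186·6.12)/(2.02+0.186·1.60)] = 10.86·ln(3.158/2.317) = 3.364 mol/dm³.
Then C_N = (C_{M0}−C_M) − C_P = 4.523 − 3.364 = 1.159 mol/dm³.

1.16 mol/dm³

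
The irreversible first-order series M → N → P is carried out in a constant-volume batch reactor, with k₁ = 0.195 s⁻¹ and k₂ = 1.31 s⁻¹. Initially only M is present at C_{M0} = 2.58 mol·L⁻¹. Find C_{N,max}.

For a first-order series the maximum intermediate yield is C_{N,max}/C_{M0} = (k₁/k₂)^[k₂/(k₂−k₁)].
= (0.195/1.31)^(1.31/(1.31−0.195)) = (0.1489)^(1.175) = 0.1067.
C_{N,max} = 0.1067×2.58 = 0.275 mol·L⁻¹.

0.275 mol·L⁻¹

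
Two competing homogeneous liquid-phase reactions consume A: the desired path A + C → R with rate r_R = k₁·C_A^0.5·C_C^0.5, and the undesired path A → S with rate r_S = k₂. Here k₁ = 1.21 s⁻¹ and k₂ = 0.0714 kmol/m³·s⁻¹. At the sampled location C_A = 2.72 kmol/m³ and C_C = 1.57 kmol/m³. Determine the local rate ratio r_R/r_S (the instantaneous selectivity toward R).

S_{R/S} = r_R/r_S = (k₁·C_A^0.5·C_C^0.5)/(k₂) = (k₁/k₂)·C_A^0.5·C_C^0.5.
= (1.21×2.720^0.5×1.570^0.5) / (0.0714) = 2.500/0.07140 = 35.0.

35.0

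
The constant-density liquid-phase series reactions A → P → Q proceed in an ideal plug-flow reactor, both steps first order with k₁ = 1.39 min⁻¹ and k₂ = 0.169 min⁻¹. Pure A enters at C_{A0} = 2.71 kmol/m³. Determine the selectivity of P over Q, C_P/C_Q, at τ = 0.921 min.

Solving the coupled first-order balances gives C_P(τ) = [k₁/(k₂−k₁)]·C_{A0}·(e^(−k₁τ) − e^(−k₂τ)).
e^(−k₁τ) = e^(−1.39×0.921) = e^(−1.280) = 0.2780; e^(−k₂τ) = e^(−0.1556) = 0.8559.
C_P = 1.39×2.71/(0.169−1.39) × (0.2780−0.8559) = (-3.085)×(-0.5779) = 1.783 kmol/m³.
C_A = C_{A0}e^(−k₁τ) = 0.7533 kmol/m³, so C_Q = C_{A0}−C_A−C_P = 0.1739 kmol/m³; C_P/C_Q = 10.3.

10.3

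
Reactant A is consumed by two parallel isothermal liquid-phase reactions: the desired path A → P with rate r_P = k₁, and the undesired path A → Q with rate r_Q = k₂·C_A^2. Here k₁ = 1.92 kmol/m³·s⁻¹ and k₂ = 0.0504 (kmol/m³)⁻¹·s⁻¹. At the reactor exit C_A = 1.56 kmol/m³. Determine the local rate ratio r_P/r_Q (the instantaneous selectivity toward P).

S_{P/Q} = r_P/r_Q = (k₁)/(k₂·C_A^2) = (k₁/k₂)·C_A^-2.
= (1.92) / (0.0504×1.560^2) = 1.920/0.1227 = 15.7.
The undesired path is higher order in A, so low C_A (CSTR or dilute feed) favours P.

15.7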